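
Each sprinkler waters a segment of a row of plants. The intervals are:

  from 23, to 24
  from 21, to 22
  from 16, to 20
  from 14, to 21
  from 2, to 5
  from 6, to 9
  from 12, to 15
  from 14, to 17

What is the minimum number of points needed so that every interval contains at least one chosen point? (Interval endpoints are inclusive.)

6

Process intervals by earliest right end; each time one isn't hit yet, stab at its right endpoint.
By right end: [2,5]  [6,9]  [12,15]  [14,17]  [16,20]  [14,21]  [21,22]  [23,24]
[2,5] uncovered → point at 5; [6,9] uncovered → point at 9; [12,15] uncovered → point at 15; [16,20] uncovered → point at 20; [21,22] uncovered → point at 22; [23,24] uncovered → point at 24.
Points: 5, 9, 15, 20, 22, 24 (6 total).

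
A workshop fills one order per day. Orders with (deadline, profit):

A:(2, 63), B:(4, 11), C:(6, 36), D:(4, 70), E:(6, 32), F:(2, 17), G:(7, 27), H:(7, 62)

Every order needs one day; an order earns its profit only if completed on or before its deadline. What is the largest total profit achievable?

Sort by profit descending; place each in the latest free slot ≤ its deadline.
By profit: D(d4,70), A(d2,63), H(d7,62), C(d6,36), E(d6,32), G(d7,27), F(d2,17), B(d4,11)
D→slot 4; A→slot 2; H→slot 7; C→slot 6; E→slot 5; G→slot 3; F→slot 1; B skipped.
Profit = 17 + 63 + 27 + 70 + 32 + 36 + 62 = 307

307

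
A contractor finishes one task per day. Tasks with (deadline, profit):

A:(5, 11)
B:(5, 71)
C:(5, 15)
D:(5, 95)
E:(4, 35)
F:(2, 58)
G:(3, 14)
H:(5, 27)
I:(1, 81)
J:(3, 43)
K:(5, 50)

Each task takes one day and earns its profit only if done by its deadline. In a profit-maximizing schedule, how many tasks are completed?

Take jobs in profit order; each goes to the latest open slot no later than its deadline.
By profit: D(d5,95), I(d1,81), B(d5,71), F(d2,58), K(d5,50), J(d3,43), E(d4,35), H(d5,27), C(d5,15), G(d3,14), A(d5,11)
D→slot 5; I→slot 1; B→slot 4; F→slot 2; K→slot 3; J skipped; E skipped; H skipped; C skipped; G skipped; A skipped.
5 of 11 scheduled.

5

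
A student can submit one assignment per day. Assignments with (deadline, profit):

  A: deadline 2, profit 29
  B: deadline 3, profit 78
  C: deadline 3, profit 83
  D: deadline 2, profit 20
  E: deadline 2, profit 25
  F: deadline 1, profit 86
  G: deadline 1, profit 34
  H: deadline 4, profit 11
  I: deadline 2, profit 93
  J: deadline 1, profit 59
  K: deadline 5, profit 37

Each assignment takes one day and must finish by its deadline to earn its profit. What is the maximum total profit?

310

Sort by profit descending; place each in the latest free slot ≤ its deadline.
By profit: I(d2,93), F(d1,86), C(d3,83), B(d3,78), J(d1,59), K(d5,37), G(d1,34), A(d2,29), E(d2,25), D(d2,20), H(d4,11)
I→slot 2; F→slot 1; C→slot 3; B skipped; J skipped; K→slot 5; G skipped; A skipped; E skipped; D skipped; H→slot 4.
Profit = 86 + 93 + 83 + 11 + 37 = 310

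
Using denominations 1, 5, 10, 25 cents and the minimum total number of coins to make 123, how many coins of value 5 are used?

123 = 4×25 + 2×10 + 3×1
Count of 5: 0

0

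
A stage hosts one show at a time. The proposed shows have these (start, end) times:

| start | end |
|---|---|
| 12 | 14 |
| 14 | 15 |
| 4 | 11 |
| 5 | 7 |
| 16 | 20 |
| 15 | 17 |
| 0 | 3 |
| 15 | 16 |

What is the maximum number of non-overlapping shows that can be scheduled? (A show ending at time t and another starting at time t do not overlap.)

By end time: (0,3), (5,7), (4,11), (12,14), (14,15), (15,16), (15,17), (16,20).
Pick (0,3); next start ≥ 3 → (5,7); next start ≥ 7 → (12,14); next start ≥ 14 → (14,15); next start ≥ 15 → (15,16); next start ≥ 16 → (16,20).
Selected 6 shows.

6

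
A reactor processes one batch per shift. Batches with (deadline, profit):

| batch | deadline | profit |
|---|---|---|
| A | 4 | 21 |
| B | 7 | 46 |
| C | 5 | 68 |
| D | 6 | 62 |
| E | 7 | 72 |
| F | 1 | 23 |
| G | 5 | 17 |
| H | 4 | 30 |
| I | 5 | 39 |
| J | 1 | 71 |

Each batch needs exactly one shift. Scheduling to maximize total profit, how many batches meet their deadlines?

7

Profit order: E=72 J=71 C=68 D=62 B=46 I=39 H=30 F=23 A=21 G=17
Assign: E→slot 7, J→slot 1, C→slot 5, D→slot 6, B→slot 4, I→slot 3, H→slot 2, F skipped, A skipped, G skipped.
Slots: [1:J] [2:H] [3:I] [4:B] [5:C] [6:D] [7:E]
7 of 10 scheduled.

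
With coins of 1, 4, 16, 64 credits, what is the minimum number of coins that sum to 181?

181 = 2×64 + 3×16 + 1×4 + 1×1
Total coins = 2 + 3 + 1 + 1 = 7

7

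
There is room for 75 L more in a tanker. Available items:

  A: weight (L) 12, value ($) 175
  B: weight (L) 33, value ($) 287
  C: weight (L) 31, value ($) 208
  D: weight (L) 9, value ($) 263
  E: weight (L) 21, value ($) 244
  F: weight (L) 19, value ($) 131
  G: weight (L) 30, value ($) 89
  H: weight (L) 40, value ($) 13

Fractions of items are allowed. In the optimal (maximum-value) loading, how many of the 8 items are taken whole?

4

Sort by value per unit weight and fill in that order.
Order: D (263/9=29.22) > A (175/12=14.58) > E (244/21=11.62) > B (287/33=8.70) > F (131/19=6.89) > C (208/31=6.71) > G (89/30=2.97) > H (13/40=0.33)
Fill: take D (9 @ 263) → take A (12 @ 175) → take E (21 @ 244) → take B (33 @ 287); 75/75 used.
4 item(s) taken whole.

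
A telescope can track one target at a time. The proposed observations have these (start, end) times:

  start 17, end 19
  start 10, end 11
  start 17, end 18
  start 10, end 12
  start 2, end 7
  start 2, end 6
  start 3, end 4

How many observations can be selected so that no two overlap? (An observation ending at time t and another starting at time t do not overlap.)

Order by finish time; keep every interval that doesn't clash with the previous kept one.
By end time: (3,4), (2,6), (2,7), (10,11), (10,12), (17,18), (17,19).
Pick (3,4); next start ≥ 4 → (10,11); next start ≥ 11 → (17,18).
Selected 3 observations.

3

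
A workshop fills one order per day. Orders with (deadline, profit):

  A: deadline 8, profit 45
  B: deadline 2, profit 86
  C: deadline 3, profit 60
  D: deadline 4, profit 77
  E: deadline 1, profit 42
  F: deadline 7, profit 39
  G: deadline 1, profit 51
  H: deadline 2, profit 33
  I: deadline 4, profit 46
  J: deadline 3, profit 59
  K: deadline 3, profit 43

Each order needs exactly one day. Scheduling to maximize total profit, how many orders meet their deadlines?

Sort by profit descending; place each in the latest free slot ≤ its deadline.
Profit order: B=86 D=77 C=60 J=59 G=51 I=46 A=45 K=43 E=42 F=39 H=33
Assign: B→slot 2, D→slot 4, C→slot 3, J→slot 1, G skipped, I skipped, A→slot 8, K skipped, E skipped, F→slot 7, H skipped.
Slots: [1:J] [2:B] [3:C] [4:D] [7:F] [8:A]
6 of 11 scheduled.

6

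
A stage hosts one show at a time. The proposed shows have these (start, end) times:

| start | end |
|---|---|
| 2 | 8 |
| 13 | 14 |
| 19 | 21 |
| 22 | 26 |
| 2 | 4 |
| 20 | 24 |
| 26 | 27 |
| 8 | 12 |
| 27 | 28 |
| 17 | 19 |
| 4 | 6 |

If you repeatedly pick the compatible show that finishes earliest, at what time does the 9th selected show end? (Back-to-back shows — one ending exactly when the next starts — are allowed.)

28

Sort by end time and greedily take each interval whose start is ≥ the last chosen end.
Sorted by end: (2,4)  (4,6)  (2,8)  (8,12)  (13,14)  (17,19)  (19,21)  (20,24)  (22,26)  (26,27)  (27,28)
take (2,4); take (4,6); take (8,12); take (13,14); take (17,19); take (19,21); take (22,26); take (26,27); take (27,28).
Selected: (2,4) (4,6) (8,12) (13,14) (17,19) (19,21) (22,26) (26,27) (27,28)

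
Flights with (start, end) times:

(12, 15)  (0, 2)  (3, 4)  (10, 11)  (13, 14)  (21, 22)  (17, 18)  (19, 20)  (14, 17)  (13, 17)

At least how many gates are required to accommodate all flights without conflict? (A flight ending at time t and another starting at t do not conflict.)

3

The answer is the maximum number of intervals overlapping at any instant.
Events (time:±→running): 0:+→1 2:-→0 3:+→1 4:-→0 10:+→1 11:-→0 12:+→1 13:+→2 13:+→3 … peak 3.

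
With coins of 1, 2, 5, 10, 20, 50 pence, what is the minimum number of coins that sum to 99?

6

99 − 1×50→49 − 2×20→9 − 1×5→4 − 2×2→0
Total coins = 1 + 2 + 1 + 2 = 6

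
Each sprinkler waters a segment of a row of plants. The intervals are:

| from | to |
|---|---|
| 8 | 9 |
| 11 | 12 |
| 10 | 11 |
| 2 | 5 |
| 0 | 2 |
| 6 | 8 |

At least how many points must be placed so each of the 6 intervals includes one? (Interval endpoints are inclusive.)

Process intervals by earliest right end; each time one isn't hit yet, stab at its right endpoint.
Sorted: [0,2] [2,5] [6,8] [8,9] [10,11] [11,12]
{[0,2],[2,5]} hit by 2; {[6,8],[8,9]} hit by 8; {[10,11],[11,12]} hit by 11.
Points: 2, 8, 11 (3 total).

3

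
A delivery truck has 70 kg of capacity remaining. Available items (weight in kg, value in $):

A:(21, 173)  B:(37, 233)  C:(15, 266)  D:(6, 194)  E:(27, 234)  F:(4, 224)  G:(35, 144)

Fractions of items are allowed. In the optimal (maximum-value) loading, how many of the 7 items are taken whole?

4

Greedy by value/weight ratio, highest first.
Ratios (sorted): F 56.00, D 32.33, C 17.73, E 8.67, A 8.24, B 6.30, G 4.11
take F (4 @ 224); take D (6 @ 194); take C (15 @ 266); take E (27 @ 234); take 18/21 of A → 148.29. Capacity used 70/70.
4 item(s) taken whole; one partial (take 18/21 of A).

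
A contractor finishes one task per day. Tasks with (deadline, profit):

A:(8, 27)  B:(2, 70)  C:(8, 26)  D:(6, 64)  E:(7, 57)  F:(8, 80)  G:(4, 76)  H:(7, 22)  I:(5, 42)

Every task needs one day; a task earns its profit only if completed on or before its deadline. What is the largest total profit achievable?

Profit order: F=80 G=76 B=70 D=64 E=57 I=42 A=27 C=26 H=22
Assign: F→slot 8, G→slot 4, B→slot 2, D→slot 6, E→slot 7, I→slot 5, A→slot 3, C→slot 1, H skipped.
Slots: [1:C] [2:B] [3:A] [4:G] [5:I] [6:D] [7:E] [8:F]
Profit = 26 + 70 + 27 + 76 + 42 + 64 + 57 + 80 = 442

442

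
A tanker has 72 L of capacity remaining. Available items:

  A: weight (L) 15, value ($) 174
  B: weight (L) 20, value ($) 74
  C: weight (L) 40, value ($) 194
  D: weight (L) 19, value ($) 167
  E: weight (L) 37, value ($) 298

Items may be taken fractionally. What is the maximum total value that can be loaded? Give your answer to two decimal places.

Greedy by value/weight ratio, highest first.
Order: A (174/15=11.60) > D (167/19=8.79) > E (298/37=8.05) > C (194/40=4.85) > B (74/20=3.70)
Fill: take A (15 @ 174) → take D (19 @ 167) → take E (37 @ 298) → take 1/40 of C → 4.85; 72/72 used.
Total value = 643.85

643.85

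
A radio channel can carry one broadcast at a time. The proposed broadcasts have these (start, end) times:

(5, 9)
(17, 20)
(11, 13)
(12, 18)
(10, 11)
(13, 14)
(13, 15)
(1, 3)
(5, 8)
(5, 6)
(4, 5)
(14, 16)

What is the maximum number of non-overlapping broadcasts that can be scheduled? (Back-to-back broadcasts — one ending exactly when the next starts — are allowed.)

Order by finish time; keep every interval that doesn't clash with the previous kept one.
By end time: (1,3), (4,5), (5,6), (5,8), (5,9), (10,11), (11,13), (13,14), (13,15), (14,16), (12,18), (17,20).
Pick (1,3); next start ≥ 3 → (4,5); next start ≥ 5 → (5,6); next start ≥ 6 → (10,11); next start ≥ 11 → (11,13); next start ≥ 13 → (13,14); next start ≥ 14 → (14,16); next start ≥ 16 → (17,20).
Selected 8 broadcasts.

8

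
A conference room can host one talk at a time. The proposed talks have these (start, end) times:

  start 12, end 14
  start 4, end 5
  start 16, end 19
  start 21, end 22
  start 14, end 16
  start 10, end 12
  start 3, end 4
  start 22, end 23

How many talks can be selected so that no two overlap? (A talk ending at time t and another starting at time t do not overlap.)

Sort by end time and greedily take each interval whose start is ≥ the last chosen end.
Sorted by end: (3,4)  (4,5)  (10,12)  (12,14)  (14,16)  (16,19)  (21,22)  (22,23)
take (3,4); take (4,5); take (10,12); take (12,14); take (14,16); take (16,19); take (21,22); take (22,23).
Selected 8 talks.

8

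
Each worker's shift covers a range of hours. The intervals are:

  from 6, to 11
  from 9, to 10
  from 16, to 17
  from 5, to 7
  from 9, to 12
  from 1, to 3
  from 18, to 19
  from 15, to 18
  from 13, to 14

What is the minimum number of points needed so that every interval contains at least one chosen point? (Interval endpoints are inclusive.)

6

Sorted: [1,3] [5,7] [9,10] [6,11] [9,12] [13,14] [16,17] [15,18] [18,19]
{[1,3]} hit by 3; {[5,7]} hit by 7; {[9,10],[6,11],[9,12]} hit by 10; {[13,14]} hit by 14; {[16,17],[15,18]} hit by 17; {[18,19]} hit by 19.
Points: 3, 7, 10, 14, 17, 19 (6 total).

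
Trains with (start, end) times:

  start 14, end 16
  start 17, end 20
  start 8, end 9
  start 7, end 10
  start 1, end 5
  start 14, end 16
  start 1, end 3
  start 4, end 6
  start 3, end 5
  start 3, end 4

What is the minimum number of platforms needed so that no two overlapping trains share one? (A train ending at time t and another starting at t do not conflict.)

3

Count concurrent intervals with a sweep; the peak is the room count.
Events (time:±→running): 1:+→1 1:+→2 3:-→1 3:+→2 3:+→3 … peak 3.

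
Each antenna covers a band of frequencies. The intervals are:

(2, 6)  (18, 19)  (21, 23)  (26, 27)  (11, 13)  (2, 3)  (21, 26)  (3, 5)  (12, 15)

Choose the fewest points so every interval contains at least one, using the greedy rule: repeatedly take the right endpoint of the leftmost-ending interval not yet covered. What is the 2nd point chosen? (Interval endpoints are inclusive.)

Sorted: [2,3] [3,5] [2,6] [11,13] [12,15] [18,19] [21,23] [21,26] [26,27]
{[2,3],[3,5],[2,6]} hit by 3; {[11,13],[12,15]} hit by 13; {[18,19]} hit by 19; {[21,23],[21,26]} hit by 23; {[26,27]} hit by 27.
Points: 3, 13, 19, 23, 27 (5 total).

13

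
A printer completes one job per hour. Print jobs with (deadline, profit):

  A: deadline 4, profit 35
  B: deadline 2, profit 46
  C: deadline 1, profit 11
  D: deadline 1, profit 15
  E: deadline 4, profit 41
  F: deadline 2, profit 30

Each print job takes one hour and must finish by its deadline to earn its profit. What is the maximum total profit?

By profit: B(d2,46), E(d4,41), A(d4,35), F(d2,30), D(d1,15), C(d1,11)
B→slot 2; E→slot 4; A→slot 3; F→slot 1; D skipped; C skipped.
Profit = 30 + 46 + 35 + 41 = 152

152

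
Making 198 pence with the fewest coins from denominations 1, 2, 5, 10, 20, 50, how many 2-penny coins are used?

Use the largest denomination that fits, subtract, and repeat.
198 = 3×50 + 2×20 + 1×5 + 1×2 + 1×1
Count of 2: 1

1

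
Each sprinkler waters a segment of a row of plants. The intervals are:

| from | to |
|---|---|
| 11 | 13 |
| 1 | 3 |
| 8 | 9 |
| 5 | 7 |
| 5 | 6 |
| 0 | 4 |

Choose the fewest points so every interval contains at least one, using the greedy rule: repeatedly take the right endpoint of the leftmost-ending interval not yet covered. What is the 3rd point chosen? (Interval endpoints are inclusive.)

Sorted: [1,3] [0,4] [5,6] [5,7] [8,9] [11,13]
{[1,3],[0,4]} hit by 3; {[5,6],[5,7]} hit by 6; {[8,9]} hit by 9; {[11,13]} hit by 13.
Points: 3, 6, 9, 13 (4 total).

9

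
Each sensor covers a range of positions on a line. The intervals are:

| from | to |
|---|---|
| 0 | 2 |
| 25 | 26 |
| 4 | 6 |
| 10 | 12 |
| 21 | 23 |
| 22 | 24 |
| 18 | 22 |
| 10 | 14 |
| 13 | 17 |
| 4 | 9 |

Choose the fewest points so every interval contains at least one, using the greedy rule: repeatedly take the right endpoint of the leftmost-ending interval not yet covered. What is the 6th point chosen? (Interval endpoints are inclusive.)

26

Process intervals by earliest right end; each time one isn't hit yet, stab at its right endpoint.
Sorted: [0,2] [4,6] [4,9] [10,12] [10,14] [13,17] [18,22] [21,23] [22,24] [25,26]
{[0,2]} hit by 2; {[4,6],[4,9]} hit by 6; {[10,12],[10,14]} hit by 12; {[13,17]} hit by 17; {[18,22],[21,23],[22,24]} hit by 22; {[25,26]} hit by 26.
Points: 2, 6, 12, 17, 22, 26 (6 total).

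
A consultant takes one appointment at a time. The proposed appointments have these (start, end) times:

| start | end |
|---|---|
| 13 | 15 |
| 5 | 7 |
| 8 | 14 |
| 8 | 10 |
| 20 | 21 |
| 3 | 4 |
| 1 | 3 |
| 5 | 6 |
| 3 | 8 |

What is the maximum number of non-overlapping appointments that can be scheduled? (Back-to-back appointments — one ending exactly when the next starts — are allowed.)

By end time: (1,3), (3,4), (5,6), (5,7), (3,8), (8,10), (8,14), (13,15), (20,21).
Pick (1,3); next start ≥ 3 → (3,4); next start ≥ 4 → (5,6); next start ≥ 6 → (8,10); next start ≥ 10 → (13,15); next start ≥ 15 → (20,21).
Selected 6 appointments.

6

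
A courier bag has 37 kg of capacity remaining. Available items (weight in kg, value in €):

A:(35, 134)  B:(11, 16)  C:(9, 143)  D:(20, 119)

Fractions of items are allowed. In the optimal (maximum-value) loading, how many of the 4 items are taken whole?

2

Ratios (sorted): C 15.89, D 5.95, A 3.83, B 1.45
take C (9 @ 143); take D (20 @ 119); take 8/35 of A → 30.63. Capacity used 37/37.
2 item(s) taken whole; one partial (take 8/35 of A).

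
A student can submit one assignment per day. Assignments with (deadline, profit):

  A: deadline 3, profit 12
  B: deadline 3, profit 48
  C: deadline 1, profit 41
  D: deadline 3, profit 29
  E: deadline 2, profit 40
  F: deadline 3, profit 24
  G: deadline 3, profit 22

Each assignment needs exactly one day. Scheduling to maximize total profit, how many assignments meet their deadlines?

3

Sort by profit descending; place each in the latest free slot ≤ its deadline.
By profit: B(d3,48), C(d1,41), E(d2,40), D(d3,29), F(d3,24), G(d3,22), A(d3,12)
B→slot 3; C→slot 1; E→slot 2; D skipped; F skipped; G skipped; A skipped.
3 of 7 scheduled.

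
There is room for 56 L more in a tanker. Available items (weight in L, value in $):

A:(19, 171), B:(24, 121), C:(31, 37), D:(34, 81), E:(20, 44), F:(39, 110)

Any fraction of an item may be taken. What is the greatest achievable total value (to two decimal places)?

Order: A (171/19=9.00) > B (121/24=5.04) > F (110/39=2.82) > D (81/34=2.38) > E (44/20=2.20) > C (37/31=1.19)
Fill: take A (19 @ 171) → take B (24 @ 121) → take 13/39 of F → 36.67; 56/56 used.
Total value = 328.67

328.67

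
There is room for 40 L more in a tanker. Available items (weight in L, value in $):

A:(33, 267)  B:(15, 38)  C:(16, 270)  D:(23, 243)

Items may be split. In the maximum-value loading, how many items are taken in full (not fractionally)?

Greedy by value/weight ratio, highest first.
Order: C (270/16=16.88) > D (243/23=10.57) > A (267/33=8.09) > B (38/15=2.53)
Fill: take C (16 @ 270) → take D (23 @ 243) → take 1/33 of A → 8.09; 40/40 used.
2 item(s) taken whole; one partial (take 1/33 of A).

2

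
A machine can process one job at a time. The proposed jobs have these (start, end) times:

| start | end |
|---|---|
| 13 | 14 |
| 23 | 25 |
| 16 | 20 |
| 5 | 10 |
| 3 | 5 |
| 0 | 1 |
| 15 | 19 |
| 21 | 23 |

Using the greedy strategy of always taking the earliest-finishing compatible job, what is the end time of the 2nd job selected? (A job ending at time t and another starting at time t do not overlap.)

5

Sorted by end: (0,1)  (3,5)  (5,10)  (13,14)  (15,19)  (16,20)  (21,23)  (23,25)
take (0,1); take (3,5); take (5,10); take (13,14); take (15,19); skip (16,20); take (21,23); take (23,25).
Selected: (0,1) (3,5) (5,10) (13,14) (15,19) (21,23) (23,25)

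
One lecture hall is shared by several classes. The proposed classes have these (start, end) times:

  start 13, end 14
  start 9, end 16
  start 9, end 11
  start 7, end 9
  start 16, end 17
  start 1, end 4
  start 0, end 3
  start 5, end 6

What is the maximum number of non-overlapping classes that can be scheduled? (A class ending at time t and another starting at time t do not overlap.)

6

Sort by end time and greedily take each interval whose start is ≥ the last chosen end.
Sorted by end: (0,3)  (1,4)  (5,6)  (7,9)  (9,11)  (13,14)  (9,16)  (16,17)
take (0,3); take (5,6); take (7,9); take (9,11); take (13,14); skip (9,16); take (16,17).
Selected 6 classes.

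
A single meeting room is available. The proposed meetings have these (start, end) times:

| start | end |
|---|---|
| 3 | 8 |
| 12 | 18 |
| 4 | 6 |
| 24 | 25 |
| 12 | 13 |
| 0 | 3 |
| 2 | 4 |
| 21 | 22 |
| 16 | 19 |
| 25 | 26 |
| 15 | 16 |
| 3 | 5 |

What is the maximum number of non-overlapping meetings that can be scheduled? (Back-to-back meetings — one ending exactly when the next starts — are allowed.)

Greedy by earliest finish: after sorting by end time, pick each interval compatible with the last pick.
Sorted by end: (0,3)  (2,4)  (3,5)  (4,6)  (3,8)  (12,13)  (15,16)  (12,18)  (16,19)  (21,22)  (24,25)  (25,26)
take (0,3); take (3,5); skip (4,6); skip (3,8); take (12,13); take (15,16); take (16,19); take (21,22); take (24,25); take (25,26).
Selected 8 meetings.

8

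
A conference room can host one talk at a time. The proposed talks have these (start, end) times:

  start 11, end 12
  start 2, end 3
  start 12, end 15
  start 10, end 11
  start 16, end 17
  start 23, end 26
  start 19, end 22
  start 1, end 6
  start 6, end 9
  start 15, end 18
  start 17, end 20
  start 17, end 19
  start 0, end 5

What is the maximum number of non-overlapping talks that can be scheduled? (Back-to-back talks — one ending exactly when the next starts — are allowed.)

By end time: (2,3), (0,5), (1,6), (6,9), (10,11), (11,12), (12,15), (16,17), (15,18), (17,19), (17,20), (19,22), (23,26).
Pick (2,3); next start ≥ 3 → (6,9); next start ≥ 9 → (10,11); next start ≥ 11 → (11,12); next start ≥ 12 → (12,15); next start ≥ 15 → (16,17); next start ≥ 17 → (17,19); next start ≥ 19 → (19,22); next start ≥ 22 → (23,26).
Selected 9 talks.

9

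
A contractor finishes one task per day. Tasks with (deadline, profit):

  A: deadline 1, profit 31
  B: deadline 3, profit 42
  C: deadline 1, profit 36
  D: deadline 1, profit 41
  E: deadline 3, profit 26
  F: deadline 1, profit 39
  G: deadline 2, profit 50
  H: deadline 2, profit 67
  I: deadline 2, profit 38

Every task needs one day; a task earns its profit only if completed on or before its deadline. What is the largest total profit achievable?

Take jobs in profit order; each goes to the latest open slot no later than its deadline.
By profit: H(d2,67), G(d2,50), B(d3,42), D(d1,41), F(d1,39), I(d2,38), C(d1,36), A(d1,31), E(d3,26)
H→slot 2; G→slot 1; B→slot 3; D skipped; F skipped; I skipped; C skipped; A skipped; E skipped.
Profit = 50 + 67 + 42 = 159

159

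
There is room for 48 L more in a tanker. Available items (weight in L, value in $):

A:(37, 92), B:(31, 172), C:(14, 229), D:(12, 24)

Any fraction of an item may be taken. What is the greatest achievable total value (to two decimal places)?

Greedy by value/weight ratio, highest first.
Order: C (229/14=16.36) > B (172/31=5.55) > A (92/37=2.49) > D (24/12=2.00)
Fill: take C (14 @ 229) → take B (31 @ 172) → take 3/37 of A → 7.46; 48/48 used.
Total value = 408.46

408.46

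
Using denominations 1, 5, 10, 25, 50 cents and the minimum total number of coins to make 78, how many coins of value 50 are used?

78 − 1×50→28 − 1×25→3 − 3×1→0
Count of 50: 1

1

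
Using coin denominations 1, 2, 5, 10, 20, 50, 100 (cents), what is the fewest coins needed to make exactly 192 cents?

5

192 = 1×100 + 1×50 + 2×20 + 1×2
Total coins = 1 + 1 + 2 + 1 = 5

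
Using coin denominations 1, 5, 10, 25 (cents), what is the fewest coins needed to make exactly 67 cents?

Greedy: take as many of the largest coin as possible, then repeat with the remainder.
67 = 2×25 + 1×10 + 1×5 + 2×1
Total coins = 2 + 1 + 1 + 2 = 6

6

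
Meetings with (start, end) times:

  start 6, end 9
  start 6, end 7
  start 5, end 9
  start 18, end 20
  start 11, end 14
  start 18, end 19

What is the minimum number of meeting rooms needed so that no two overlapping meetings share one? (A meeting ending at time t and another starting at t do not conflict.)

Count concurrent intervals with a sweep; the peak is the room count.
Events (time:±→running): 5:+→1 6:+→2 6:+→3 … peak 3.

3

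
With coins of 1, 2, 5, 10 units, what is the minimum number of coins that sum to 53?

7

53 − 5×10→3 − 1×2→1 − 1×1→0
Total coins = 5 + 1 + 1 = 7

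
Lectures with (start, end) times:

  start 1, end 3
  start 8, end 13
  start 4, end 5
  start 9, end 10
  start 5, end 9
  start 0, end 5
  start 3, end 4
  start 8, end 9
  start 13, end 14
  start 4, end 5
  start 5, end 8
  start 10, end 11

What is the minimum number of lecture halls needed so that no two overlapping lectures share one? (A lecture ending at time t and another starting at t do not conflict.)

3

The answer is the maximum number of intervals overlapping at any instant.
starts: [0, 1, 3, 4, 4, 5, 5, 8, 8, 9, 10, 13]
ends:   [3, 4, 5, 5, 5, 8, 9, 9, 10, 11, 13, 14]
s0→1 s1→2 e3→1 s3→2 e4→1 s4→2 s4→3  — peak 3.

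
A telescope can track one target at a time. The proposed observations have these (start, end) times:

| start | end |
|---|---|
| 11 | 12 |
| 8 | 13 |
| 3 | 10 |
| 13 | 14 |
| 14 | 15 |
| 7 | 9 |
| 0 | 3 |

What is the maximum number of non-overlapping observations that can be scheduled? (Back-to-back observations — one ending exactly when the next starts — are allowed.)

Greedy by earliest finish: after sorting by end time, pick each interval compatible with the last pick.
Sorted by end: (0,3)  (7,9)  (3,10)  (11,12)  (8,13)  (13,14)  (14,15)
take (0,3); take (7,9); take (11,12); take (13,14); take (14,15).
Selected 5 observations.

5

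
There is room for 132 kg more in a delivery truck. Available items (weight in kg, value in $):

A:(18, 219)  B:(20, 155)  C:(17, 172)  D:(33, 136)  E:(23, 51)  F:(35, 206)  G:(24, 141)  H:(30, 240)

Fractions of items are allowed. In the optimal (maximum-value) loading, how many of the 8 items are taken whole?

5

Ratios (sorted): A 12.17, C 10.12, H 8.00, B 7.75, F 5.89, G 5.88, D 4.12, E 2.22
take A (18 @ 219); take C (17 @ 172); take H (30 @ 240); take B (20 @ 155); take F (35 @ 206); take 12/24 of G → 70.50. Capacity used 132/132.
5 item(s) taken whole; one partial (take 12/24 of G).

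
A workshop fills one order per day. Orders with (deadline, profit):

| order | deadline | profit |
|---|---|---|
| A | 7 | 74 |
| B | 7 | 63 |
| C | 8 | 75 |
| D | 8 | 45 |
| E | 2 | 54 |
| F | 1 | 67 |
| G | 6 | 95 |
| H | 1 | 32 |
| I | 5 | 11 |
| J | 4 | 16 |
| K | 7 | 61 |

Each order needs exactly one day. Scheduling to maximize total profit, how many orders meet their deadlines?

8

Profit order: G=95 C=75 A=74 F=67 B=63 K=61 E=54 D=45 H=32 J=16 I=11
Assign: G→slot 6, C→slot 8, A→slot 7, F→slot 1, B→slot 5, K→slot 4, E→slot 2, D→slot 3, H skipped, J skipped, I skipped.
Slots: [1:F] [2:E] [3:D] [4:K] [5:B] [6:G] [7:A] [8:C]
8 of 11 scheduled.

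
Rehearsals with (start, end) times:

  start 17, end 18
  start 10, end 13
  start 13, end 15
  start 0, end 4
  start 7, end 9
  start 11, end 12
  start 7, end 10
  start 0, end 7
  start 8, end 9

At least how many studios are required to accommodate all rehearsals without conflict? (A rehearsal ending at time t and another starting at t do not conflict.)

3

starts: [0, 0, 7, 7, 8, 10, 11, 13, 17]
ends:   [4, 7, 9, 9, 10, 12, 13, 15, 18]
s0→1 s0→2 e4→1 e7→0 s7→1 s7→2 s8→3  — peak 3.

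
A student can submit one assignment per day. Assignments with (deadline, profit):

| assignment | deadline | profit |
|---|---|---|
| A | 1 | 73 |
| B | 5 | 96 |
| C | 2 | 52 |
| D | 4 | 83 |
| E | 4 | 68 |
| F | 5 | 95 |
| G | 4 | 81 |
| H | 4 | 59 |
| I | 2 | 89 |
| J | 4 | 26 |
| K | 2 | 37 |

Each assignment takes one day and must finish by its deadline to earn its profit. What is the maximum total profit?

444

Sort by profit descending; place each in the latest free slot ≤ its deadline.
Profit order: B=96 F=95 I=89 D=83 G=81 A=73 E=68 H=59 C=52 K=37 J=26
Assign: B→slot 5, F→slot 4, I→slot 2, D→slot 3, G→slot 1, A skipped, E skipped, H skipped, C skipped, K skipped, J skipped.
Slots: [1:G] [2:I] [3:D] [4:F] [5:B]
Profit = 81 + 89 + 83 + 95 + 96 = 444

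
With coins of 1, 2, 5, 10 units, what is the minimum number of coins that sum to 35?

35 − 3×10→5 − 1×5→0
Total coins = 3 + 1 = 4

4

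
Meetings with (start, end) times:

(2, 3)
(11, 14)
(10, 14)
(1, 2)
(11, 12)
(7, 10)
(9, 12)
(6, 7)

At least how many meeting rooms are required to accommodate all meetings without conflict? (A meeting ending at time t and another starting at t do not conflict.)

4

The answer is the maximum number of intervals overlapping at any instant.
Events (time:±→running): 1:+→1 2:-→0 2:+→1 3:-→0 6:+→1 7:-→0 7:+→1 9:+→2 10:-→1 10:+→2 11:+→3 11:+→4 … peak 4.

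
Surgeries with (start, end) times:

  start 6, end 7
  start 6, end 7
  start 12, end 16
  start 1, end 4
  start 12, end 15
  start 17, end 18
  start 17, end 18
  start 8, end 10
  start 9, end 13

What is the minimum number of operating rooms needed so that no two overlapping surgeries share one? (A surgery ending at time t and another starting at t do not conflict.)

3

Events (time:±→running): 1:+→1 4:-→0 6:+→1 6:+→2 7:-→1 7:-→0 8:+→1 9:+→2 10:-→1 12:+→2 12:+→3 … peak 3.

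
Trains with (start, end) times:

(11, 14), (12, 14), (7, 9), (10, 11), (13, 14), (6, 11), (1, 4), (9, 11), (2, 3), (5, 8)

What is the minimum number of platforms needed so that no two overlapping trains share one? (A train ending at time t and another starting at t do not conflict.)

starts: [1, 2, 5, 6, 7, 9, 10, 11, 12, 13]
ends:   [3, 4, 8, 9, 11, 11, 11, 14, 14, 14]
s1→1 s2→2 e3→1 e4→0 s5→1 s6→2 s7→3  — peak 3.

3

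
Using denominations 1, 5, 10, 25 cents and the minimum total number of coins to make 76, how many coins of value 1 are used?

1

Greedy: take as many of the largest coin as possible, then repeat with the remainder.
76 = 3×25 + 1×1
Count of 1: 1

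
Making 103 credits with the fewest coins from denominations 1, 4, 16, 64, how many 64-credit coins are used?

1

103 − 1×64→39 − 2×16→7 − 1×4→3 − 3×1→0
Count of 64: 1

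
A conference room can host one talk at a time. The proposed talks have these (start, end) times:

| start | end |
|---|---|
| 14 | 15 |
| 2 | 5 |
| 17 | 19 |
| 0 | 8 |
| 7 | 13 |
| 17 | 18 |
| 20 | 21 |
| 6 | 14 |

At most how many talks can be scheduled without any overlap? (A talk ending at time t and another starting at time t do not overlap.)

Sorted by end: (2,5)  (0,8)  (7,13)  (6,14)  (14,15)  (17,18)  (17,19)  (20,21)
take (2,5); take (7,13); skip (6,14); take (14,15); take (17,18); take (20,21).
Selected 5 talks.

5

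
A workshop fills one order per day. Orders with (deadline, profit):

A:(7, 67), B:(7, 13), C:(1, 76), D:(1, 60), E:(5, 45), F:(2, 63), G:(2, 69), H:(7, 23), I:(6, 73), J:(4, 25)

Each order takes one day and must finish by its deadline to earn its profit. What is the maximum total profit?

378

Take jobs in profit order; each goes to the latest open slot no later than its deadline.
Profit order: C=76 I=73 G=69 A=67 F=63 D=60 E=45 J=25 H=23 B=13
Assign: C→slot 1, I→slot 6, G→slot 2, A→slot 7, F skipped, D skipped, E→slot 5, J→slot 4, H→slot 3, B skipped.
Slots: [1:C] [2:G] [3:H] [4:J] [5:E] [6:I] [7:A]
Profit = 76 + 69 + 23 + 25 + 45 + 73 + 67 = 378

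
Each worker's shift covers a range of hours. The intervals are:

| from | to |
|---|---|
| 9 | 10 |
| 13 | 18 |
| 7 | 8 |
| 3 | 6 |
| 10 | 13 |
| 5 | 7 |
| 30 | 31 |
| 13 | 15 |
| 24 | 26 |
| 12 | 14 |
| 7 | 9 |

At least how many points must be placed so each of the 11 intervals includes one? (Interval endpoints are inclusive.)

Sort by right endpoint; whenever an interval is uncovered, place a point at its right end.
By right end: [3,6]  [5,7]  [7,8]  [7,9]  [9,10]  [10,13]  [12,14]  [13,15]  [13,18]  [24,26]  [30,31]
[3,6] uncovered → point at 6; [7,8] uncovered → point at 8; [9,10] uncovered → point at 10; [12,14] uncovered → point at 14; [24,26] uncovered → point at 26; [30,31] uncovered → point at 31.
Points: 6, 8, 10, 14, 26, 31 (6 total).

6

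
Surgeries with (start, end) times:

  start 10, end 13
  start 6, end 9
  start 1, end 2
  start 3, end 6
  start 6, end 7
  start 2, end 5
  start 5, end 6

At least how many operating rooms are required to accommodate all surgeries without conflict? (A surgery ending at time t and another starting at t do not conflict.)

Count concurrent intervals with a sweep; the peak is the room count.
starts: [1, 2, 3, 5, 6, 6, 10]
ends:   [2, 5, 6, 6, 7, 9, 13]
s1→1 e2→0 s2→1 s3→2  — peak 2.

2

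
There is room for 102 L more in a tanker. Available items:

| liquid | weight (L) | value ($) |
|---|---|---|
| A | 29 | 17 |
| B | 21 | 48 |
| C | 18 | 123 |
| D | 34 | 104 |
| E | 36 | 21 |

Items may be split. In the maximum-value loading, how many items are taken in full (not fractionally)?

Greedy by value/weight ratio, highest first.
Order: C (123/18=6.83) > D (104/34=3.06) > B (48/21=2.29) > A (17/29=0.59) > E (21/36=0.58)
Fill: take C (18 @ 123) → take D (34 @ 104) → take B (21 @ 48) → take A (29 @ 17); 102/102 used.
4 item(s) taken whole.

4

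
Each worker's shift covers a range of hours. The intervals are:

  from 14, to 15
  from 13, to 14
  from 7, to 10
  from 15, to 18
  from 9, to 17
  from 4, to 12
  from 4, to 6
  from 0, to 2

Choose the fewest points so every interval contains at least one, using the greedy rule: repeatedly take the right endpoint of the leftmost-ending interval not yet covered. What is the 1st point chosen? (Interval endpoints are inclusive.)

2

Process intervals by earliest right end; each time one isn't hit yet, stab at its right endpoint.
Sorted: [0,2] [4,6] [7,10] [4,12] [13,14] [14,15] [9,17] [15,18]
{[0,2]} hit by 2; {[4,6]} hit by 6; {[7,10],[4,12]} hit by 10; {[13,14],[14,15],[9,17]} hit by 14; {[15,18]} hit by 18.
Points: 2, 6, 10, 14, 18 (5 total).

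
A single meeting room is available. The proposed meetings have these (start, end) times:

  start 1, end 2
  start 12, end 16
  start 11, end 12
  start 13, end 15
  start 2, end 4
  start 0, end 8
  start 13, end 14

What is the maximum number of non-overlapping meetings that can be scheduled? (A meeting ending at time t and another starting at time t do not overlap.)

4

By end time: (1,2), (2,4), (0,8), (11,12), (13,14), (13,15), (12,16).
Pick (1,2); next start ≥ 2 → (2,4); next start ≥ 4 → (11,12); next start ≥ 12 → (13,14).
Selected 4 meetings.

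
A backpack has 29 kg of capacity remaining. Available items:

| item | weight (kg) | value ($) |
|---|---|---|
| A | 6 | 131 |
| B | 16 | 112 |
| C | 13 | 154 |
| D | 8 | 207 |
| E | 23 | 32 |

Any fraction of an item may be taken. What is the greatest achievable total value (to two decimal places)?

Sort by value per unit weight and fill in that order.
Order: D (207/8=25.88) > A (131/6=21.83) > C (154/13=11.85) > B (112/16=7.00) > E (32/23=1.39)
Fill: take D (8 @ 207) → take A (6 @ 131) → take C (13 @ 154) → take 2/16 of B → 14.00; 29/29 used.
Total value = 506.00

506.00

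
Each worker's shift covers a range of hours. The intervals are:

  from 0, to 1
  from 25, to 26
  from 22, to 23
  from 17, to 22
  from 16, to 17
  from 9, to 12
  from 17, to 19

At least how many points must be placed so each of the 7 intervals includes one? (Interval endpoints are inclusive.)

Sort by right endpoint; whenever an interval is uncovered, place a point at its right end.
Sorted: [0,1] [9,12] [16,17] [17,19] [17,22] [22,23] [25,26]
{[0,1]} hit by 1; {[9,12]} hit by 12; {[16,17],[17,19],[17,22]} hit by 17; {[22,23]} hit by 23; {[25,26]} hit by 26.
Points: 1, 12, 17, 23, 26 (5 total).

5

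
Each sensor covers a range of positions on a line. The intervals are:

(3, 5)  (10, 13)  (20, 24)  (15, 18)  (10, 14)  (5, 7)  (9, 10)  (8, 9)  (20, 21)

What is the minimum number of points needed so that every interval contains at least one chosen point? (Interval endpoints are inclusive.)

5

Sort by right endpoint; whenever an interval is uncovered, place a point at its right end.
By right end: [3,5]  [5,7]  [8,9]  [9,10]  [10,13]  [10,14]  [15,18]  [20,21]  [20,24]
[3,5] uncovered → point at 5; [8,9] uncovered → point at 9; [10,13] uncovered → point at 13; [15,18] uncovered → point at 18; [20,21] uncovered → point at 21.
Points: 5, 9, 13, 18, 21 (5 total).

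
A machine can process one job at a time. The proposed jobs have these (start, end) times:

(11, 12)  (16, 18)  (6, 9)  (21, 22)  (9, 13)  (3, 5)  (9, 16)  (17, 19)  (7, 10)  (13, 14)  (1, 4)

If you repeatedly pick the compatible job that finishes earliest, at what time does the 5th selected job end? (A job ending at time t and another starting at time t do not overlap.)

Greedy by earliest finish: after sorting by end time, pick each interval compatible with the last pick.
By end time: (1,4), (3,5), (6,9), (7,10), (11,12), (9,13), (13,14), (9,16), (16,18), (17,19), (21,22).
Pick (1,4); next start ≥ 4 → (6,9); next start ≥ 9 → (11,12); next start ≥ 12 → (13,14); next start ≥ 14 → (16,18); next start ≥ 18 → (21,22).
Selected: (1,4) (6,9) (11,12) (13,14) (16,18) (21,22)

18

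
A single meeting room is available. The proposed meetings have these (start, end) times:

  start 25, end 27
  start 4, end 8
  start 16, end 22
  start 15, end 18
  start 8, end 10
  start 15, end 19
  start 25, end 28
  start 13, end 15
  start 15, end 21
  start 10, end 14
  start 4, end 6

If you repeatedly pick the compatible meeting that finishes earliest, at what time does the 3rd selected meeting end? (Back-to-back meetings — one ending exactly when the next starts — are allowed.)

Sort by end time and greedily take each interval whose start is ≥ the last chosen end.
By end time: (4,6), (4,8), (8,10), (10,14), (13,15), (15,18), (15,19), (15,21), (16,22), (25,27), (25,28).
Pick (4,6); next start ≥ 6 → (8,10); next start ≥ 10 → (10,14); next start ≥ 14 → (15,18); next start ≥ 18 → (25,27).
Selected: (4,6) (8,10) (10,14) (15,18) (25,27)

14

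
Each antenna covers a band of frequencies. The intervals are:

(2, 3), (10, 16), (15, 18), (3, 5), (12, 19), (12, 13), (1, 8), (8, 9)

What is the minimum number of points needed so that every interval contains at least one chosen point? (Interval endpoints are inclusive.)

Process intervals by earliest right end; each time one isn't hit yet, stab at its right endpoint.
By right end: [2,3]  [3,5]  [1,8]  [8,9]  [12,13]  [10,16]  [15,18]  [12,19]
[2,3] uncovered → point at 3; [8,9] uncovered → point at 9; [12,13] uncovered → point at 13; [15,18] uncovered → point at 18.
Points: 3, 9, 13, 18 (4 total).

4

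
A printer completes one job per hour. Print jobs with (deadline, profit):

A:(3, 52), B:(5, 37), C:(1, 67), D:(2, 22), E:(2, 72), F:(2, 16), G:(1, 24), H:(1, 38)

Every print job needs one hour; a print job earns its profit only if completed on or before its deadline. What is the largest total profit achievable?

228

Take jobs in profit order; each goes to the latest open slot no later than its deadline.
Profit order: E=72 C=67 A=52 H=38 B=37 G=24 D=22 F=16
Assign: E→slot 2, C→slot 1, A→slot 3, H skipped, B→slot 5, G skipped, D skipped, F skipped.
Slots: [1:C] [2:E] [3:A] [5:B]
Profit = 67 + 72 + 52 + 37 = 228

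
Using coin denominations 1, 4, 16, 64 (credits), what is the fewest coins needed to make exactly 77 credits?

77 − 1×64→13 − 3×4→1 − 1×1→0
Total coins = 1 + 3 + 1 = 5

5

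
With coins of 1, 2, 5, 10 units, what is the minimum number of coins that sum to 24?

Use the largest denomination that fits, subtract, and repeat.
24 = 2×10 + 2×2
Total coins = 2 + 2 = 4

4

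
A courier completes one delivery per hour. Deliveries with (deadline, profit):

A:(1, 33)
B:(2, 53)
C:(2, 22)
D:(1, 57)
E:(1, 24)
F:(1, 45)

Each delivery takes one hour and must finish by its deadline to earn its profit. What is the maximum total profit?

110

Sort by profit descending; place each in the latest free slot ≤ its deadline.
Profit order: D=57 B=53 F=45 A=33 E=24 C=22
Assign: D→slot 1, B→slot 2, F skipped, A skipped, E skipped, C skipped.
Slots: [1:D] [2:B]
Profit = 57 + 53 = 110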